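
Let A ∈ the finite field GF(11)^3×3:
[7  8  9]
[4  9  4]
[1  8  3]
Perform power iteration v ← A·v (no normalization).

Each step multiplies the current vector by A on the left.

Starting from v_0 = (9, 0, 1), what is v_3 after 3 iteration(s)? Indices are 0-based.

v_0 = (9, 0, 1).
v_1 = A·v_0 = (6, 7, 1).
v_2 = A·v_1 = (8, 3, 10).
v_3 = A·v_2 = (5, 0, 7).

v_3 = (5, 0, 7)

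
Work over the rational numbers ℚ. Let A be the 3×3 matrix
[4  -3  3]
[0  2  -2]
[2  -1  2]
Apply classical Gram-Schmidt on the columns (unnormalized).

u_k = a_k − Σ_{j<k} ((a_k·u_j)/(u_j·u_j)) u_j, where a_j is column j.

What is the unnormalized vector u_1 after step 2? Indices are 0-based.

Step 1: u_0 = a_0 = (4, 0, 2).
Step 2: u_1 = a_1 − (-7/10)·u_0 = (-1/5, 2, 2/5).

u_1 = (-1/5, 2, 2/5)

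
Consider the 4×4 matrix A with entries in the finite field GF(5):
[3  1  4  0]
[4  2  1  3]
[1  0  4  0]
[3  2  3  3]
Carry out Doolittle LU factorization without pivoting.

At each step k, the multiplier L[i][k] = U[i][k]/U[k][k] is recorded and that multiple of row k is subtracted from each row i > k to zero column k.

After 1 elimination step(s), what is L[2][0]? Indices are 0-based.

k=0: U[0][0]=3
  eliminate (1,0): mult=3, new row 1: (0, 4, 4, 3); set L[1][0]=3
  eliminate (2,0): mult=2, new row 2: (0, 3, 1, 0); set L[2][0]=2
  eliminate (3,0): mult=1, new row 3: (0, 1, 4, 3); set L[3][0]=1

L[2][0] = 2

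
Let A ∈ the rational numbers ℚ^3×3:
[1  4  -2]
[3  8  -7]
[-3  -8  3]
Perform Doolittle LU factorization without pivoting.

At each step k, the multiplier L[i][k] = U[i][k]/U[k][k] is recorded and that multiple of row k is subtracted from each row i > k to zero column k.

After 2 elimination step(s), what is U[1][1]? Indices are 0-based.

k=0: U[0][0]=1
  eliminate (1,0): mult=3, new row 1: (0, -4, -1); set L[1][0]=3
  eliminate (2,0): mult=-3, new row 2: (0, 4, -3); set L[2][0]=-3
k=1: U[1][1]=-4
  eliminate (2,1): mult=-1, new row 2: (0, 0, -4); set L[2][1]=-1

U[1][1] = -4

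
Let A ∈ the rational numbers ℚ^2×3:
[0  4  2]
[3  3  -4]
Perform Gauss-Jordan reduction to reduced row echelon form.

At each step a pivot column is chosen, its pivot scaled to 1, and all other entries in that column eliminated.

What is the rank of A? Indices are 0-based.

[1] R0 <-> R1
[1] R0 /= 3  ⇒  (1, 1, -4/3)
[2] R1 /= 4  ⇒  (0, 1, 1/2)
     R0 -= 1·R1  ⇒  (1, 0, -11/6)

rank = 2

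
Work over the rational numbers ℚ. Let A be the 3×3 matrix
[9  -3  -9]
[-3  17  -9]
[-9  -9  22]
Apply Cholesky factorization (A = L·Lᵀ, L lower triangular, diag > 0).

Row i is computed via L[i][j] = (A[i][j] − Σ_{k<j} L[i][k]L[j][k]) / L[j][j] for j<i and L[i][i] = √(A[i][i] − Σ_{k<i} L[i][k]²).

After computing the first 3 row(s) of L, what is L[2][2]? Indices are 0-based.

Step 1: L[0][0] = √(9) = 3.
  L[1][0] = (-3) / L[0][0] = -1.
Step 2: L[1][1] = √(16) = 4.
  L[2][0] = (-9) / L[0][0] = -3.
  L[2][1] = (-12) / L[1][1] = -3.
Step 3: L[2][2] = √(4) = 2.

L[2][2] = 2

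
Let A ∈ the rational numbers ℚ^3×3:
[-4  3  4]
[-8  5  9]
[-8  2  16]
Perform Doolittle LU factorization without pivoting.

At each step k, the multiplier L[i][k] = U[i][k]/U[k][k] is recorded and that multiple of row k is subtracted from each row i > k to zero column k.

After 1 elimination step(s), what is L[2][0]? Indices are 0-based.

L[2][0] = 2

Step 1: pivot at (0,0) is -4.
  row1 ← row1 − (2)·row0  ⇒  L[1][0]=2, U row1=(0, -1, 1)
  row2 ← row2 − (2)·row0  ⇒  L[2][0]=2, U row2=(0, -4, 8)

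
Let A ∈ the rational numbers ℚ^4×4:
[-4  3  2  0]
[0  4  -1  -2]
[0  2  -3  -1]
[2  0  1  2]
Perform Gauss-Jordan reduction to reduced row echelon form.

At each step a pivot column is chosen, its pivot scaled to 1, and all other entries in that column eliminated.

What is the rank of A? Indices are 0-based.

step 1: normalize row 0 (÷-4) = (1, -3/4, -1/2, 0)
  row 3: subtract 2×row0 = (0, 3/2, 2, 2)
step 2: normalize row 1 (÷4) = (0, 1, -1/4, -1/2)
  row 0: subtract -3/4×row1 = (1, 0, -11/16, -3/8)
  row 2: subtract 2×row1 = (0, 0, -5/2, 0)
  row 3: subtract 3/2×row1 = (0, 0, 19/8, 11/4)
step 3: normalize row 2 (÷-5/2) = (0, 0, 1, 0)
  row 0: subtract -11/16×row2 = (1, 0, 0, -3/8)
  row 1: subtract -1/4×row2 = (0, 1, 0, -1/2)
  row 3: subtract 19/8×row2 = (0, 0, 0, 11/4)
step 4: normalize row 3 (÷11/4) = (0, 0, 0, 1)
  row 0: subtract -3/8×row3 = (1, 0, 0, 0)
  row 1: subtract -1/2×row3 = (0, 1, 0, 0)

rank = 4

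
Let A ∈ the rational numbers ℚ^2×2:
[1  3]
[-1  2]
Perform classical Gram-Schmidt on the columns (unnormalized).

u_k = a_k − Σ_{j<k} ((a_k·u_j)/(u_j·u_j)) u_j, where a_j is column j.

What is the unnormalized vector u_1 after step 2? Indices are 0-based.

Step 1: u_0 = a_0 = (1, -1).
Step 2: u_1 = a_1 − (1/2)·u_0 = (5/2, 5/2).

u_1 = (5/2, 5/2)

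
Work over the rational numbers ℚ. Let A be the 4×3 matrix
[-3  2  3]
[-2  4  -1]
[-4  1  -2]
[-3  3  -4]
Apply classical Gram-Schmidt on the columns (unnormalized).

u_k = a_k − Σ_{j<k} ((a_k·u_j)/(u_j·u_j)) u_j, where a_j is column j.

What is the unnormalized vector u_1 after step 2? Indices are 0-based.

Step 1: u_0 = a_0 = (-3, -2, -4, -3).
Step 2: u_1 = a_1 − (-27/38)·u_0 = (-5/38, 49/19, -35/19, 33/38).

u_1 = (-5/38, 49/19, -35/19, 33/38)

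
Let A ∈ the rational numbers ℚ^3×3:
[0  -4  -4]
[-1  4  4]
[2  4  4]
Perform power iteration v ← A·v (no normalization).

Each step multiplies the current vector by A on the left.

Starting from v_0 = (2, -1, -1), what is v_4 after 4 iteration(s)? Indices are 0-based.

v_0 = (2, -1, -1).
v_1 = A·v_0 = (8, -10, -4).
v_2 = A·v_1 = (56, -64, -40).
v_3 = A·v_2 = (416, -472, -304).
v_4 = A·v_3 = (3104, -3520, -2272).

v_4 = (3104, -3520, -2272)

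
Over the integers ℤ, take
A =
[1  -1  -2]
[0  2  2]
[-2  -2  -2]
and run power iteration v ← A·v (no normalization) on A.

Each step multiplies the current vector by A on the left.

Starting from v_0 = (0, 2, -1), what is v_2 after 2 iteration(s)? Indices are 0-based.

v_0 = (0, 2, -1).
v_1 = A·v_0 = (0, 2, -2).
v_2 = A·v_1 = (2, 0, 0).

v_2 = (2, 0, 0)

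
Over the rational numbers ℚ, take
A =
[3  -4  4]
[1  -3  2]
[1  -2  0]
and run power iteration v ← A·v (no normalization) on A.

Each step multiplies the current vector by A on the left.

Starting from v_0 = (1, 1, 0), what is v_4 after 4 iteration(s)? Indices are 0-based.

v_0 = (1, 1, 0).
v_1 = A·v_0 = (-1, -2, -1).
v_2 = A·v_1 = (1, 3, 3).
v_3 = A·v_2 = (3, -2, -5).
v_4 = A·v_3 = (-3, -1, 7).

v_4 = (-3, -1, 7)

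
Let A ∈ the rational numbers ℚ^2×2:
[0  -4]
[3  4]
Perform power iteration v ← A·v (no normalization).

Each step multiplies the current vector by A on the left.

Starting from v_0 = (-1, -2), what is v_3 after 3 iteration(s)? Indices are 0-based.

v_0 = (-1, -2).
v_1 = A·v_0 = (8, -11).
v_2 = A·v_1 = (44, -20).
v_3 = A·v_2 = (80, 52).

v_3 = (80, 52)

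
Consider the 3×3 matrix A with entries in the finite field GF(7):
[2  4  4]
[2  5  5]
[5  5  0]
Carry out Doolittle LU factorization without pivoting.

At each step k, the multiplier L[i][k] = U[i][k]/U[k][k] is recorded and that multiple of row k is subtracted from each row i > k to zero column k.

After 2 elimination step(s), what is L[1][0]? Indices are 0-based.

k=0: U[0][0]=2
  eliminate (1,0): mult=1, new row 1: (0, 1, 1); set L[1][0]=1
  eliminate (2,0): mult=6, new row 2: (0, 2, 4); set L[2][0]=6
k=1: U[1][1]=1
  eliminate (2,1): mult=2, new row 2: (0, 0, 2); set L[2][1]=2

L[1][0] = 1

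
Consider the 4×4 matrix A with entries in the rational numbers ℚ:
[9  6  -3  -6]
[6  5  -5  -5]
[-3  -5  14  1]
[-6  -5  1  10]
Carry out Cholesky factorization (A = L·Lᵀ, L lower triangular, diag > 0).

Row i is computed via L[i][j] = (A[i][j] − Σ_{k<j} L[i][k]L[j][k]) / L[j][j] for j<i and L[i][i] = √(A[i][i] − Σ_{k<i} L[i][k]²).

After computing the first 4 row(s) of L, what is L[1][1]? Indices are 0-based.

L[1][1] = 1

Step 1: L[0][0] = √(9) = 3.
  L[1][0] = (6) / L[0][0] = 2.
Step 2: L[1][1] = √(1) = 1.
  L[2][0] = (-3) / L[0][0] = -1.
  L[2][1] = (-3) / L[1][1] = -3.
Step 3: L[2][2] = √(4) = 2.
  L[3][0] = (-6) / L[0][0] = -2.
  L[3][1] = (-1) / L[1][1] = -1.
  L[3][2] = (-4) / L[2][2] = -2.
Step 4: L[3][3] = √(1) = 1.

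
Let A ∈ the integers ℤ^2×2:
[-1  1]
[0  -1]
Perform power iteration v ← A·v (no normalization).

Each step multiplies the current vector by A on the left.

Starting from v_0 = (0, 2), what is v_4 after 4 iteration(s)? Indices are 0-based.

v_0 = (0, 2).
v_1 = A·v_0 = (2, -2).
v_2 = A·v_1 = (-4, 2).
v_3 = A·v_2 = (6, -2).
v_4 = A·v_3 = (-8, 2).

v_4 = (-8, 2)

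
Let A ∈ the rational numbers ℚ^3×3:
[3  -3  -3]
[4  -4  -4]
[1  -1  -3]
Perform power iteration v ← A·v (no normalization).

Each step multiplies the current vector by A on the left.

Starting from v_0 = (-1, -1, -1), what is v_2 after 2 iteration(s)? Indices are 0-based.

v_0 = (-1, -1, -1).
v_1 = A·v_0 = (3, 4, 3).
v_2 = A·v_1 = (-12, -16, -10).

v_2 = (-12, -16, -10)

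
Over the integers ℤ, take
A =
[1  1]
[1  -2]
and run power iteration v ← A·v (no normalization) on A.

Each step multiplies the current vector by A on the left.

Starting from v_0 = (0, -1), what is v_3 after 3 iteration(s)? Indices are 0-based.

v_0 = (0, -1).
v_1 = A·v_0 = (-1, 2).
v_2 = A·v_1 = (1, -5).
v_3 = A·v_2 = (-4, 11).

v_3 = (-4, 11)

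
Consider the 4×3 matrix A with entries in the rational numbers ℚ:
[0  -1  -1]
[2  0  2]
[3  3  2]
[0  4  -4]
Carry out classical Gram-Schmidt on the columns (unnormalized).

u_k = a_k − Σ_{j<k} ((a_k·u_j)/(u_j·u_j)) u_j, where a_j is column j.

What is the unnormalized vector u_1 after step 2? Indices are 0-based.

u_1 = (-1, -18/13, 12/13, 4)

Step 1: u_0 = a_0 = (0, 2, 3, 0).
Step 2: u_1 = a_1 − (9/13)·u_0 = (-1, -18/13, 12/13, 4).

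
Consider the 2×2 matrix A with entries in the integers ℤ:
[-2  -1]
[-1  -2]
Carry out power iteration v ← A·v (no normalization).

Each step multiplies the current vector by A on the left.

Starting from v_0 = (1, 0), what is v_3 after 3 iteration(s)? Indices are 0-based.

v_0 = (1, 0).
v_1 = A·v_0 = (-2, -1).
v_2 = A·v_1 = (5, 4).
v_3 = A·v_2 = (-14, -13).

v_3 = (-14, -13)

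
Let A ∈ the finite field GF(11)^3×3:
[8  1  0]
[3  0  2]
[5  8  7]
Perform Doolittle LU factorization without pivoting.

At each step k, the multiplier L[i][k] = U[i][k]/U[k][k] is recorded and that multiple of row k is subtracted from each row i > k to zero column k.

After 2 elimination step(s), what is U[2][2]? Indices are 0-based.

U[2][2] = 6

Step 1: pivot at (0,0) is 8.
  row1 ← row1 − (10)·row0  ⇒  L[1][0]=10, U row1=(0, 1, 2)
  row2 ← row2 − (2)·row0  ⇒  L[2][0]=2, U row2=(0, 6, 7)
Step 2: pivot at (1,1) is 1.
  row2 ← row2 − (6)·row1  ⇒  L[2][1]=6, U row2=(0, 0, 6)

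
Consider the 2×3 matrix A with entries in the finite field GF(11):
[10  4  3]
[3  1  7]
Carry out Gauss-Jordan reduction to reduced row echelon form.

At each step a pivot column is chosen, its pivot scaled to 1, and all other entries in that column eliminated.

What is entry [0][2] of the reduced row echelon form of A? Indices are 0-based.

pivot(0,0)=10: scale R0 → (1, 7, 8)
  clear (1,0): R1 −= (3)R0 → (0, 2, 5)
pivot(1,1)=2: scale R1 → (0, 1, 8)
  clear (0,1): R0 −= (7)R1 → (1, 0, 7)

M[0][2] = 7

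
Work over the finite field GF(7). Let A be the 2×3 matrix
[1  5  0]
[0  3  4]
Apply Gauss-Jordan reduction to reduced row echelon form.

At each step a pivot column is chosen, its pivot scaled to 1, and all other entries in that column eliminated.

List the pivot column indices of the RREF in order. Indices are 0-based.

[1] R0 /= 1  ⇒  (1, 5, 0)
[2] R1 /= 3  ⇒  (0, 1, 6)
     R0 -= 5·R1  ⇒  (1, 0, 5)

pivot columns: 0, 1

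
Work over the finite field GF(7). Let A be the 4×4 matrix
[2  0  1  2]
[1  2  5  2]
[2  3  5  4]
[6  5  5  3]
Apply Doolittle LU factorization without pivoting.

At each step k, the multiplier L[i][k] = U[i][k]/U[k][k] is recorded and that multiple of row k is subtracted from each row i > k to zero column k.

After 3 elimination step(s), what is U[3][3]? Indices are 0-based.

Step 1: pivot at (0,0) is 2.
  row1 ← row1 − (4)·row0  ⇒  L[1][0]=4, U row1=(0, 2, 1, 1)
  row2 ← row2 − (1)·row0  ⇒  L[2][0]=1, U row2=(0, 3, 4, 2)
  row3 ← row3 − (3)·row0  ⇒  L[3][0]=3, U row3=(0, 5, 2, 4)
Step 2: pivot at (1,1) is 2.
  row2 ← row2 − (5)·row1  ⇒  L[2][1]=5, U row2=(0, 0, 6, 4)
  row3 ← row3 − (6)·row1  ⇒  L[3][1]=6, U row3=(0, 0, 3, 5)
Step 3: pivot at (2,2) is 6.
  row3 ← row3 − (4)·row2  ⇒  L[3][2]=4, U row3=(0, 0, 0, 3)

U[3][3] = 3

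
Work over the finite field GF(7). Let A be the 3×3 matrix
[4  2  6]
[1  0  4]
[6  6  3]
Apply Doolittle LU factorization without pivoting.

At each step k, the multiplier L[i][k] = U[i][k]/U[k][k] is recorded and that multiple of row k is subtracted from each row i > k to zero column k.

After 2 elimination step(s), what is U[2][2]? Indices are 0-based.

U[2][2] = 2

[col 0] pivot 4
  R1 -= 2*R0 → (0, 3, 6)  (L[1][0] := 2)
  R2 -= 5*R0 → (0, 3, 1)  (L[2][0] := 5)
[col 1] pivot 3
  R2 -= 1*R1 → (0, 0, 2)  (L[2][1] := 1)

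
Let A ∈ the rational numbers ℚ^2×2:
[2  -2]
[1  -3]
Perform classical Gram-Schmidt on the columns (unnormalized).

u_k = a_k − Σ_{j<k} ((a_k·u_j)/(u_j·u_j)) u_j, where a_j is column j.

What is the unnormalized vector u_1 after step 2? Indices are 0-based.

Step 1: u_0 = a_0 = (2, 1).
Step 2: u_1 = a_1 − (-7/5)·u_0 = (4/5, -8/5).

u_1 = (4/5, -8/5)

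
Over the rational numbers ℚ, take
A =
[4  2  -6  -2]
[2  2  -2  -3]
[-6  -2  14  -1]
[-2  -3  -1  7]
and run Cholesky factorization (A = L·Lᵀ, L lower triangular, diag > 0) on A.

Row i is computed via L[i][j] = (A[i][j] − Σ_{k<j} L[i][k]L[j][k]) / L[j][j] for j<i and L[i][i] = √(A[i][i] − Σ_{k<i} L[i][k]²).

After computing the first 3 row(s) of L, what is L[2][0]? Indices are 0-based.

L[2][0] = -3

Step 1: L[0][0] = √(4) = 2.
  L[1][0] = (2) / L[0][0] = 1.
Step 2: L[1][1] = √(1) = 1.
  L[2][0] = (-6) / L[0][0] = -3.
  L[2][1] = (1) / L[1][1] = 1.
Step 3: L[2][2] = √(4) = 2.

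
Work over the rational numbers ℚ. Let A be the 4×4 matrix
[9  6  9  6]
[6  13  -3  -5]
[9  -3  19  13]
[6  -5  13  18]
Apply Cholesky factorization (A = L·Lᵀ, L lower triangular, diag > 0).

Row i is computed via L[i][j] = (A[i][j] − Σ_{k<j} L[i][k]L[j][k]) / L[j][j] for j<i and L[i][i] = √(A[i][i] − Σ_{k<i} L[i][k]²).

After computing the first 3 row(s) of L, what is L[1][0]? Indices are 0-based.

L[1][0] = 2

Step 1: L[0][0] = √(9) = 3.
  L[1][0] = (6) / L[0][0] = 2.
Step 2: L[1][1] = √(9) = 3.
  L[2][0] = (9) / L[0][0] = 3.
  L[2][1] = (-9) / L[1][1] = -3.
Step 3: L[2][2] = √(1) = 1.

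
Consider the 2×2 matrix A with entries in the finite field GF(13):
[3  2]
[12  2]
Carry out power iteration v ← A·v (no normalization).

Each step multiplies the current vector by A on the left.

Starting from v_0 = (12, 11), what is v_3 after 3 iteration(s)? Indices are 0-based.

v_3 = (12, 3)

v_0 = (12, 11).
v_1 = A·v_0 = (6, 10).
v_2 = A·v_1 = (12, 1).
v_3 = A·v_2 = (12, 3).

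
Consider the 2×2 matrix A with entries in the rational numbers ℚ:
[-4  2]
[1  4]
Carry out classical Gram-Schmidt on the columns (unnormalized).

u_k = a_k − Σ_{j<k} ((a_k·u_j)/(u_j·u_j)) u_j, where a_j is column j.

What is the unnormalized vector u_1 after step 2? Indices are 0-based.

Step 1: u_0 = a_0 = (-4, 1).
Step 2: u_1 = a_1 − (-4/17)·u_0 = (18/17, 72/17).

u_1 = (18/17, 72/17)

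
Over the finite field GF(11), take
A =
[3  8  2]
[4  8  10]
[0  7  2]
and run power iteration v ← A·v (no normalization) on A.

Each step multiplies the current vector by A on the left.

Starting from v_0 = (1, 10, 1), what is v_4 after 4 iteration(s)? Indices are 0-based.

v_0 = (1, 10, 1).
v_1 = A·v_0 = (8, 6, 6).
v_2 = A·v_1 = (7, 8, 10).
v_3 = A·v_2 = (6, 5, 10).
v_4 = A·v_3 = (1, 10, 0).

v_4 = (1, 10, 0)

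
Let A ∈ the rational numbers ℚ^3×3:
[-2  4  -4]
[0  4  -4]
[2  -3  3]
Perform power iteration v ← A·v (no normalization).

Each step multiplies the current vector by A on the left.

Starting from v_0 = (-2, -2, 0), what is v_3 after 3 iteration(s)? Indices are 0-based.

v_3 = (-184, -248, 122)

v_0 = (-2, -2, 0).
v_1 = A·v_0 = (-4, -8, 2).
v_2 = A·v_1 = (-32, -40, 22).
v_3 = A·v_2 = (-184, -248, 122).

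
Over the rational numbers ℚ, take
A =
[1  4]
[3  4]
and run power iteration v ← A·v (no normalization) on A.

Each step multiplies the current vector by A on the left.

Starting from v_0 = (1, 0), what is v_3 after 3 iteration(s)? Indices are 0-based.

v_0 = (1, 0).
v_1 = A·v_0 = (1, 3).
v_2 = A·v_1 = (13, 15).
v_3 = A·v_2 = (73, 99).

v_3 = (73, 99)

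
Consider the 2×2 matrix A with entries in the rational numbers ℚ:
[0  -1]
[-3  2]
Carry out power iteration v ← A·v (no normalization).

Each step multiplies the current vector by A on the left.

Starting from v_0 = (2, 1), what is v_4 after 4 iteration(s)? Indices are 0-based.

v_0 = (2, 1).
v_1 = A·v_0 = (-1, -4).
v_2 = A·v_1 = (4, -5).
v_3 = A·v_2 = (5, -22).
v_4 = A·v_3 = (22, -59).

v_4 = (22, -59)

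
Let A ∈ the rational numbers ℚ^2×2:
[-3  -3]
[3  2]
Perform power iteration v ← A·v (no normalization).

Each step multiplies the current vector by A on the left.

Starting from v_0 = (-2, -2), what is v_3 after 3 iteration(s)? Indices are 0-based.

v_0 = (-2, -2).
v_1 = A·v_0 = (12, -10).
v_2 = A·v_1 = (-6, 16).
v_3 = A·v_2 = (-30, 14).

v_3 = (-30, 14)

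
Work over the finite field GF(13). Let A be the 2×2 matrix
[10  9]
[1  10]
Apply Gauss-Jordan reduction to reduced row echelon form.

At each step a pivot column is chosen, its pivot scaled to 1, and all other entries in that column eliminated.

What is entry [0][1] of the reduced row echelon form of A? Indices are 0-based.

M[0][1] = 10

step 1: normalize row 0 (÷10) = (1, 10)
  row 1: subtract 1×row0 = (0, 0)
skip col 1 (zero from row 1)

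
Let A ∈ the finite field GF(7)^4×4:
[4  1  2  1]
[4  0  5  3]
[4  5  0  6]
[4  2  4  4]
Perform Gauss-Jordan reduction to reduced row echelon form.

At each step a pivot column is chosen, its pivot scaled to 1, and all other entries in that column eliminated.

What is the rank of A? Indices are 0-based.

[1] R0 /= 4  ⇒  (1, 2, 4, 2)
     R1 -= 4·R0  ⇒  (0, 6, 3, 2)
     R2 -= 4·R0  ⇒  (0, 4, 5, 5)
     R3 -= 4·R0  ⇒  (0, 1, 2, 3)
[2] R1 /= 6  ⇒  (0, 1, 4, 5)
     R0 -= 2·R1  ⇒  (1, 0, 3, 6)
     R2 -= 4·R1  ⇒  (0, 0, 3, 6)
     R3 -= 1·R1  ⇒  (0, 0, 5, 5)
[3] R2 /= 3  ⇒  (0, 0, 1, 2)
     R0 -= 3·R2  ⇒  (1, 0, 0, 0)
     R1 -= 4·R2  ⇒  (0, 1, 0, 4)
     R3 -= 5·R2  ⇒  (0, 0, 0, 2)
[4] R3 /= 2  ⇒  (0, 0, 0, 1)
     R1 -= 4·R3  ⇒  (0, 1, 0, 0)
     R2 -= 2·R3  ⇒  (0, 0, 1, 0)

rank = 4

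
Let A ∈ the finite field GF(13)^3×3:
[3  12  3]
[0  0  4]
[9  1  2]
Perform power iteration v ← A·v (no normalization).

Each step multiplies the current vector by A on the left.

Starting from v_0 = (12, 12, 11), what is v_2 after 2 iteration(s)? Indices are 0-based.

v_0 = (12, 12, 11).
v_1 = A·v_0 = (5, 5, 12).
v_2 = A·v_1 = (7, 9, 9).

v_2 = (7, 9, 9)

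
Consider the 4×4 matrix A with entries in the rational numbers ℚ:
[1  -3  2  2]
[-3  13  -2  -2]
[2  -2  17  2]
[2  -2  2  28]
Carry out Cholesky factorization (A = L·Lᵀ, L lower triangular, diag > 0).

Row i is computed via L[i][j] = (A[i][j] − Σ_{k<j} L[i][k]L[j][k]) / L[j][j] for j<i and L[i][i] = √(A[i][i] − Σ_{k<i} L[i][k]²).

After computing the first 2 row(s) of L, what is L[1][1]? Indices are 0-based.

Step 1: L[0][0] = √(1) = 1.
  L[1][0] = (-3) / L[0][0] = -3.
Step 2: L[1][1] = √(4) = 2.

L[1][1] = 2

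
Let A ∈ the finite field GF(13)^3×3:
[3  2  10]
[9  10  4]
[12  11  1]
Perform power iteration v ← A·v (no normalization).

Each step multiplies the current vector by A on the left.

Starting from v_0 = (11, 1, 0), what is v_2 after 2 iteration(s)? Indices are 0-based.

v_2 = (11, 1, 7)

v_0 = (11, 1, 0).
v_1 = A·v_0 = (9, 5, 0).
v_2 = A·v_1 = (11, 1, 7).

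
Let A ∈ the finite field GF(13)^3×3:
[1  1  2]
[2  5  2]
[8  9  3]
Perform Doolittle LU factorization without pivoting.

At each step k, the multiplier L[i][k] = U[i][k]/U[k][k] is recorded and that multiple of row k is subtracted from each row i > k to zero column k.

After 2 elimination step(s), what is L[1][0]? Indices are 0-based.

k=0: U[0][0]=1
  eliminate (1,0): mult=2, new row 1: (0, 3, 11); set L[1][0]=2
  eliminate (2,0): mult=8, new row 2: (0, 1, 0); set L[2][0]=8
k=1: U[1][1]=3
  eliminate (2,1): mult=9, new row 2: (0, 0, 5); set L[2][1]=9

L[1][0] = 2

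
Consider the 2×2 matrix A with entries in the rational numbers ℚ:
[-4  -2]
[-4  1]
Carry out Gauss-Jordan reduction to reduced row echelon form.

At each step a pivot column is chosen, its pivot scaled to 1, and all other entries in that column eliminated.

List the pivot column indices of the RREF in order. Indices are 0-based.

pivot columns: 0, 1

[1] R0 /= -4  ⇒  (1, 1/2)
     R1 -= -4·R0  ⇒  (0, 3)
[2] R1 /= 3  ⇒  (0, 1)
     R0 -= 1/2·R1  ⇒  (1, 0)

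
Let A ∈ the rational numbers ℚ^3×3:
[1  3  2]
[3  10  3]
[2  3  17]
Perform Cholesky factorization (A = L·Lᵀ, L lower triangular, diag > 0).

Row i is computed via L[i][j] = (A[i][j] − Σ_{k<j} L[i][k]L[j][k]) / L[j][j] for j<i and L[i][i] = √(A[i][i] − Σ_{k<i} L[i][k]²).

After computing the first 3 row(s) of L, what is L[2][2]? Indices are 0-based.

Step 1: L[0][0] = √(1) = 1.
  L[1][0] = (3) / L[0][0] = 3.
Step 2: L[1][1] = √(1) = 1.
  L[2][0] = (2) / L[0][0] = 2.
  L[2][1] = (-3) / L[1][1] = -3.
Step 3: L[2][2] = √(4) = 2.

L[2][2] = 2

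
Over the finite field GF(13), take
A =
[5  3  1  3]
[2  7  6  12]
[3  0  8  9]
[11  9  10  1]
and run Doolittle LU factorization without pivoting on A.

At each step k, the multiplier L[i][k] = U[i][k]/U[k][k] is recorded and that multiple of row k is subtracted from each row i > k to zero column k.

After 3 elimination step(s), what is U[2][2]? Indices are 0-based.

U[2][2] = 6

[col 0] pivot 5
  R1 -= 3*R0 → (0, 11, 3, 3)  (L[1][0] := 3)
  R2 -= 11*R0 → (0, 6, 10, 2)  (L[2][0] := 11)
  R3 -= 10*R0 → (0, 5, 0, 10)  (L[3][0] := 10)
[col 1] pivot 11
  R2 -= 10*R1 → (0, 0, 6, 11)  (L[2][1] := 10)
  R3 -= 4*R1 → (0, 0, 1, 11)  (L[3][1] := 4)
[col 2] pivot 6
  R3 -= 11*R2 → (0, 0, 0, 7)  (L[3][2] := 11)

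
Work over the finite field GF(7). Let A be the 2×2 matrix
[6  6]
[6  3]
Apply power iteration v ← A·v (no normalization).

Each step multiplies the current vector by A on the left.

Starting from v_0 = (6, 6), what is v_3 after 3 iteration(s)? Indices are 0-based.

v_3 = (1, 4)

v_0 = (6, 6).
v_1 = A·v_0 = (2, 5).
v_2 = A·v_1 = (0, 6).
v_3 = A·v_2 = (1, 4).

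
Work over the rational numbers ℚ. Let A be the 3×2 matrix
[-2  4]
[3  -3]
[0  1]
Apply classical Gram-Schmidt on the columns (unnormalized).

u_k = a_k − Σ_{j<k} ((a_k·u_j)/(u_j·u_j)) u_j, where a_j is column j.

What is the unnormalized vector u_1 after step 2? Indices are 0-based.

Step 1: u_0 = a_0 = (-2, 3, 0).
Step 2: u_1 = a_1 − (-17/13)·u_0 = (18/13, 12/13, 1).

u_1 = (18/13, 12/13, 1)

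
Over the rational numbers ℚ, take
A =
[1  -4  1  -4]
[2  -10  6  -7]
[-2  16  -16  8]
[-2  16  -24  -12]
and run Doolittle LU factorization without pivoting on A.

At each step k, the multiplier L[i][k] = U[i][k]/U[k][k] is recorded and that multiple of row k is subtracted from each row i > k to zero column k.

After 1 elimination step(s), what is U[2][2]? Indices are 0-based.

U[2][2] = -14

Step 1: pivot at (0,0) is 1.
  row1 ← row1 − (2)·row0  ⇒  L[1][0]=2, U row1=(0, -2, 4, 1)
  row2 ← row2 − (-2)·row0  ⇒  L[2][0]=-2, U row2=(0, 8, -14, 0)
  row3 ← row3 − (-2)·row0  ⇒  L[3][0]=-2, U row3=(0, 8, -22, -20)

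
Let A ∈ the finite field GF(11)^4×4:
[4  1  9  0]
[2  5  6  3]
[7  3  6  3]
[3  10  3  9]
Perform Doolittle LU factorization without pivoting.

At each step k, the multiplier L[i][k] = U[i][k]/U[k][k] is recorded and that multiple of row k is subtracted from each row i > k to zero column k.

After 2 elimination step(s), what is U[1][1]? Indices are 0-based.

Step 1: pivot at (0,0) is 4.
  row1 ← row1 − (6)·row0  ⇒  L[1][0]=6, U row1=(0, 10, 7, 3)
  row2 ← row2 − (10)·row0  ⇒  L[2][0]=10, U row2=(0, 4, 4, 3)
  row3 ← row3 − (9)·row0  ⇒  L[3][0]=9, U row3=(0, 1, 10, 9)
Step 2: pivot at (1,1) is 10.
  row2 ← row2 − (7)·row1  ⇒  L[2][1]=7, U row2=(0, 0, 10, 4)
  row3 ← row3 − (10)·row1  ⇒  L[3][1]=10, U row3=(0, 0, 6, 1)

U[1][1] = 10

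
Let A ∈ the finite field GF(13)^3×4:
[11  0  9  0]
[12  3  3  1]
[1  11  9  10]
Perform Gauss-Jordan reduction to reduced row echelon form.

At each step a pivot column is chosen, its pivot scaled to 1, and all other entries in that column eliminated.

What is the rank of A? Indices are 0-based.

rank = 3

step 1: normalize row 0 (÷11) = (1, 0, 2, 0)
  row 1: subtract 12×row0 = (0, 3, 5, 1)
  row 2: subtract 1×row0 = (0, 11, 7, 10)
step 2: normalize row 1 (÷3) = (0, 1, 6, 9)
  row 2: subtract 11×row1 = (0, 0, 6, 2)
step 3: normalize row 2 (÷6) = (0, 0, 1, 9)
  row 0: subtract 2×row2 = (1, 0, 0, 8)
  row 1: subtract 6×row2 = (0, 1, 0, 7)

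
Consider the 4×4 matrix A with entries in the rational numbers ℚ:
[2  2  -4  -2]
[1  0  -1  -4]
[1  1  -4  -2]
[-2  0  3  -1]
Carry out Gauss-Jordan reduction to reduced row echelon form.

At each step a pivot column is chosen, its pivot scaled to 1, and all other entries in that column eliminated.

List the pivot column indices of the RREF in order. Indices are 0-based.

[1] R0 /= 2  ⇒  (1, 1, -2, -1)
     R1 -= 1·R0  ⇒  (0, -1, 1, -3)
     R2 -= 1·R0  ⇒  (0, 0, -2, -1)
     R3 -= -2·R0  ⇒  (0, 2, -1, -3)
[2] R1 /= -1  ⇒  (0, 1, -1, 3)
     R0 -= 1·R1  ⇒  (1, 0, -1, -4)
     R3 -= 2·R1  ⇒  (0, 0, 1, -9)
[3] R2 /= -2  ⇒  (0, 0, 1, 1/2)
     R0 -= -1·R2  ⇒  (1, 0, 0, -7/2)
     R1 -= -1·R2  ⇒  (0, 1, 0, 7/2)
     R3 -= 1·R2  ⇒  (0, 0, 0, -19/2)
[4] R3 /= -19/2  ⇒  (0, 0, 0, 1)
     R0 -= -7/2·R3  ⇒  (1, 0, 0, 0)
     R1 -= 7/2·R3  ⇒  (0, 1, 0, 0)
     R2 -= 1/2·R3  ⇒  (0, 0, 1, 0)

pivot columns: 0, 1, 2, 3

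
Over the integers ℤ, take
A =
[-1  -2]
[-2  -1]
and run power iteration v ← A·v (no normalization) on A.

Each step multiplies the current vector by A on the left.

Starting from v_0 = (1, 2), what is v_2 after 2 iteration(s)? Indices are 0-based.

v_2 = (13, 14)

v_0 = (1, 2).
v_1 = A·v_0 = (-5, -4).
v_2 = A·v_1 = (13, 14).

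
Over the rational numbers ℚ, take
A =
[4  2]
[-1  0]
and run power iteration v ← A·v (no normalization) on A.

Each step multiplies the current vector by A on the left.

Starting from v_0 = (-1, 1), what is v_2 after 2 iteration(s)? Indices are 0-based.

v_2 = (-6, 2)

v_0 = (-1, 1).
v_1 = A·v_0 = (-2, 1).
v_2 = A·v_1 = (-6, 2).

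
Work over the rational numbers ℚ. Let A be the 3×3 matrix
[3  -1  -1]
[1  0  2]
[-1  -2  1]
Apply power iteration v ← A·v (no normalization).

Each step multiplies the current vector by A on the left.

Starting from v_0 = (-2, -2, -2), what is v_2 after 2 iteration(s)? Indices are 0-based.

v_2 = (-4, 6, 18)

v_0 = (-2, -2, -2).
v_1 = A·v_0 = (-2, -6, 4).
v_2 = A·v_1 = (-4, 6, 18).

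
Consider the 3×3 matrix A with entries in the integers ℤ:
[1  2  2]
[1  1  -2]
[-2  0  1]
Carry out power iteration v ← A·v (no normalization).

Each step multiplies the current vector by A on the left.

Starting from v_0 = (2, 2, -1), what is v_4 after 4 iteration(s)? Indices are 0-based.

v_4 = (74, 122, -65)

v_0 = (2, 2, -1).
v_1 = A·v_0 = (4, 6, -5).
v_2 = A·v_1 = (6, 20, -13).
v_3 = A·v_2 = (20, 52, -25).
v_4 = A·v_3 = (74, 122, -65).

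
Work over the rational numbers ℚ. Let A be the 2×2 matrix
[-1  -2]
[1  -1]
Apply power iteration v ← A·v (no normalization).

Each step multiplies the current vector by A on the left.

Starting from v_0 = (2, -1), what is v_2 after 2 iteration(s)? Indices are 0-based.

v_2 = (-6, -3)

v_0 = (2, -1).
v_1 = A·v_0 = (0, 3).
v_2 = A·v_1 = (-6, -3).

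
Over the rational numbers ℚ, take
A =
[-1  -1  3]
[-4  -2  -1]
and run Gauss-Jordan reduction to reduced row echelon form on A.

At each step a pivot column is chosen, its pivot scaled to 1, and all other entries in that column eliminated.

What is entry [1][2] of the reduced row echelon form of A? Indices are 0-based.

M[1][2] = -13/2

[1] R0 /= -1  ⇒  (1, 1, -3)
     R1 -= -4·R0  ⇒  (0, 2, -13)
[2] R1 /= 2  ⇒  (0, 1, -13/2)
     R0 -= 1·R1  ⇒  (1, 0, 7/2)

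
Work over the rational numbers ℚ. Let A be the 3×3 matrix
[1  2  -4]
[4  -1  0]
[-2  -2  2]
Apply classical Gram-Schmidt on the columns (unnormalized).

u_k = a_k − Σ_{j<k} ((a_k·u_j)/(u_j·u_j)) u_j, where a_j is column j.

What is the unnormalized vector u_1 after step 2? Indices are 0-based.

u_1 = (40/21, -29/21, -38/21)

Step 1: u_0 = a_0 = (1, 4, -2).
Step 2: u_1 = a_1 − (2/21)·u_0 = (40/21, -29/21, -38/21).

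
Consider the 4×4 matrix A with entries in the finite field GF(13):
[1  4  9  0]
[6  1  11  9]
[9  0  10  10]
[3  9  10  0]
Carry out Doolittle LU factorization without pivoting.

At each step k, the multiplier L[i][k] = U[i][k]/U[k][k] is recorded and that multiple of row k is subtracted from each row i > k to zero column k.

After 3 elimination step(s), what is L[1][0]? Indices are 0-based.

L[1][0] = 6

[col 0] pivot 1
  R1 -= 6*R0 → (0, 3, 9, 9)  (L[1][0] := 6)
  R2 -= 9*R0 → (0, 3, 7, 10)  (L[2][0] := 9)
  R3 -= 3*R0 → (0, 10, 9, 0)  (L[3][0] := 3)
[col 1] pivot 3
  R2 -= 1*R1 → (0, 0, 11, 1)  (L[2][1] := 1)
  R3 -= 12*R1 → (0, 0, 5, 9)  (L[3][1] := 12)
[col 2] pivot 11
  R3 -= 4*R2 → (0, 0, 0, 5)  (L[3][2] := 4)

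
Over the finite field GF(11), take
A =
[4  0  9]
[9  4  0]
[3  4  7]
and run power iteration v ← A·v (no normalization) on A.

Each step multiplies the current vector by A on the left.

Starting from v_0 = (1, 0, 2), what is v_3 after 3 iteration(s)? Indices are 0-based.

v_3 = (5, 3, 5)

v_0 = (1, 0, 2).
v_1 = A·v_0 = (0, 9, 6).
v_2 = A·v_1 = (10, 3, 1).
v_3 = A·v_2 = (5, 3, 5).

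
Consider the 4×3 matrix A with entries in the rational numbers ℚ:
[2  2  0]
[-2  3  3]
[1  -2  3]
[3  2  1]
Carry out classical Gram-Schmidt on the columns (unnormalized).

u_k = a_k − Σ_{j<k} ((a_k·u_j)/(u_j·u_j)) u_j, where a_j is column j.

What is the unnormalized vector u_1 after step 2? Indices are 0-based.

u_1 = (16/9, 29/9, -19/9, 5/3)

Step 1: u_0 = a_0 = (2, -2, 1, 3).
Step 2: u_1 = a_1 − (1/9)·u_0 = (16/9, 29/9, -19/9, 5/3).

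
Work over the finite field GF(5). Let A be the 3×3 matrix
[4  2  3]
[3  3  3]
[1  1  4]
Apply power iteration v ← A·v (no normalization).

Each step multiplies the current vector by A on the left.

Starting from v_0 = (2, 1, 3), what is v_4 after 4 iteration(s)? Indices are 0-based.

v_4 = (2, 1, 0)

v_0 = (2, 1, 3).
v_1 = A·v_0 = (4, 3, 0).
v_2 = A·v_1 = (2, 1, 2).
v_3 = A·v_2 = (1, 0, 1).
v_4 = A·v_3 = (2, 1, 0).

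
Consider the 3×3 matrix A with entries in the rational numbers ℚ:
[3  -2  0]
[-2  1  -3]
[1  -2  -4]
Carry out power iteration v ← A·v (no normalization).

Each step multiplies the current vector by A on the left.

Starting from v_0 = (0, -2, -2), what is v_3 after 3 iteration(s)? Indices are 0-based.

v_3 = (92, 108, 292)

v_0 = (0, -2, -2).
v_1 = A·v_0 = (4, 4, 12).
v_2 = A·v_1 = (4, -40, -52).
v_3 = A·v_2 = (92, 108, 292).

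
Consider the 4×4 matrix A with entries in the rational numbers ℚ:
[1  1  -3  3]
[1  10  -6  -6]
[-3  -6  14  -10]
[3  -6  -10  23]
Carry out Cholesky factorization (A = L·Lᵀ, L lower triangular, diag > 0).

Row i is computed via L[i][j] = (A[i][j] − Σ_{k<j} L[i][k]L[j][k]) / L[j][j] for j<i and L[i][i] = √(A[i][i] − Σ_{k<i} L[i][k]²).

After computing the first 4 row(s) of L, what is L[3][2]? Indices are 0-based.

Step 1: L[0][0] = √(1) = 1.
  L[1][0] = (1) / L[0][0] = 1.
Step 2: L[1][1] = √(9) = 3.
  L[2][0] = (-3) / L[0][0] = -3.
  L[2][1] = (-3) / L[1][1] = -1.
Step 3: L[2][2] = √(4) = 2.
  L[3][0] = (3) / L[0][0] = 3.
  L[3][1] = (-9) / L[1][1] = -3.
  L[3][2] = (-4) / L[2][2] = -2.
Step 4: L[3][3] = √(1) = 1.

L[3][2] = -2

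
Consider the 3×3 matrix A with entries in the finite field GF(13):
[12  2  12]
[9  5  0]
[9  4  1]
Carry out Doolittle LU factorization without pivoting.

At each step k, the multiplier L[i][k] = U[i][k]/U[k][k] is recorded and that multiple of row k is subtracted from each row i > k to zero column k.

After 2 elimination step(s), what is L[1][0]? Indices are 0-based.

Step 1: pivot at (0,0) is 12.
  row1 ← row1 − (4)·row0  ⇒  L[1][0]=4, U row1=(0, 10, 4)
  row2 ← row2 − (4)·row0  ⇒  L[2][0]=4, U row2=(0, 9, 5)
Step 2: pivot at (1,1) is 10.
  row2 ← row2 − (10)·row1  ⇒  L[2][1]=10, U row2=(0, 0, 4)

L[1][0] = 4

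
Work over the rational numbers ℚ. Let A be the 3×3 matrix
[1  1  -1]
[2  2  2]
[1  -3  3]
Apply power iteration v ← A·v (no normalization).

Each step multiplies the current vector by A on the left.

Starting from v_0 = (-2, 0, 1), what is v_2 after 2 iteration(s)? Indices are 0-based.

v_0 = (-2, 0, 1).
v_1 = A·v_0 = (-3, -2, 1).
v_2 = A·v_1 = (-6, -8, 6).

v_2 = (-6, -8, 6)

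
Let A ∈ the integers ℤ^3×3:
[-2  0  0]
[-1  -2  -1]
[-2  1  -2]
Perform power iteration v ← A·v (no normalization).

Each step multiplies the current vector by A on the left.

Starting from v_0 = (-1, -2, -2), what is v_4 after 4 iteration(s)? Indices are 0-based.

v_4 = (-16, -104, 37)

v_0 = (-1, -2, -2).
v_1 = A·v_0 = (2, 7, 4).
v_2 = A·v_1 = (-4, -20, -5).
v_3 = A·v_2 = (8, 49, -2).
v_4 = A·v_3 = (-16, -104, 37).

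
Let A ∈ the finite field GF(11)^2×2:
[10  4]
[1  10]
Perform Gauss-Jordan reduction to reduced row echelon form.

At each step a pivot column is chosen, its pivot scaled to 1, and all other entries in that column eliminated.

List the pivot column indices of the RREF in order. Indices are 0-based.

pivot columns: 0, 1

step 1: normalize row 0 (÷10) = (1, 7)
  row 1: subtract 1×row0 = (0, 3)
step 2: normalize row 1 (÷3) = (0, 1)
  row 0: subtract 7×row1 = (1, 0)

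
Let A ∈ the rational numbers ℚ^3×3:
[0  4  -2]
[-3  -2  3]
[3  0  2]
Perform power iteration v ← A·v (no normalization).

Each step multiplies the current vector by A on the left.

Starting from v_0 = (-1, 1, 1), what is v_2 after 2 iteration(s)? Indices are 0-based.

v_0 = (-1, 1, 1).
v_1 = A·v_0 = (2, 4, -1).
v_2 = A·v_1 = (18, -17, 4).

v_2 = (18, -17, 4)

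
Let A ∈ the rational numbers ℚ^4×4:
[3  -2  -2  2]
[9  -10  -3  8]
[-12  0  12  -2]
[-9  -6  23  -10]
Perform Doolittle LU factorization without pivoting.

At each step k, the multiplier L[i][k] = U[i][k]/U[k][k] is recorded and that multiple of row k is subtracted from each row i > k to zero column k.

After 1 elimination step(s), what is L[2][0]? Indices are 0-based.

L[2][0] = -4

Step 1: pivot at (0,0) is 3.
  row1 ← row1 − (3)·row0  ⇒  L[1][0]=3, U row1=(0, -4, 3, 2)
  row2 ← row2 − (-4)·row0  ⇒  L[2][0]=-4, U row2=(0, -8, 4, 6)
  row3 ← row3 − (-3)·row0  ⇒  L[3][0]=-3, U row3=(0, -12, 17, -4)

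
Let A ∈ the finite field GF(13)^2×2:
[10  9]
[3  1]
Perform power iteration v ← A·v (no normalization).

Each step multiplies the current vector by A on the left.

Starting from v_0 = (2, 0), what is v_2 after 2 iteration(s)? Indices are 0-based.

v_0 = (2, 0).
v_1 = A·v_0 = (7, 6).
v_2 = A·v_1 = (7, 1).

v_2 = (7, 1)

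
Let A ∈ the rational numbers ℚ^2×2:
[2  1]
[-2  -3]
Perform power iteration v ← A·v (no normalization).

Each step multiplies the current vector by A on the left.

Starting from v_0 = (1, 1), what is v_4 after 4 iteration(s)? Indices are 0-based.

v_0 = (1, 1).
v_1 = A·v_0 = (3, -5).
v_2 = A·v_1 = (1, 9).
v_3 = A·v_2 = (11, -29).
v_4 = A·v_3 = (-7, 65).

v_4 = (-7, 65)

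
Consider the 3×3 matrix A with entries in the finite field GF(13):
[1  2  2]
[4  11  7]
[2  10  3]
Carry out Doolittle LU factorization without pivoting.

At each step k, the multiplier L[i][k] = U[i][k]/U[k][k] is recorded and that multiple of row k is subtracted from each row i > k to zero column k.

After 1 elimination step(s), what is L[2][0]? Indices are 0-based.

Step 1: pivot at (0,0) is 1.
  row1 ← row1 − (4)·row0  ⇒  L[1][0]=4, U row1=(0, 3, 12)
  row2 ← row2 − (2)·row0  ⇒  L[2][0]=2, U row2=(0, 6, 12)

L[2][0] = 2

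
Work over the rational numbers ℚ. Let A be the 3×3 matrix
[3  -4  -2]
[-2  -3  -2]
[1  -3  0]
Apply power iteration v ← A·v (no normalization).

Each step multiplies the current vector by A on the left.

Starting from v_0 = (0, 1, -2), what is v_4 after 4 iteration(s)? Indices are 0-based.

v_4 = (42, 35, 21)

v_0 = (0, 1, -2).
v_1 = A·v_0 = (0, 1, -3).
v_2 = A·v_1 = (2, 3, -3).
v_3 = A·v_2 = (0, -7, -7).
v_4 = A·v_3 = (42, 35, 21).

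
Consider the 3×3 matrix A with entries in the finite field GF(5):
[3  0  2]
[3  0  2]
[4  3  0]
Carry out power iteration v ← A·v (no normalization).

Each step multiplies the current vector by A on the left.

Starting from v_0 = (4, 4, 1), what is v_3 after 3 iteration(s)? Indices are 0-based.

v_0 = (4, 4, 1).
v_1 = A·v_0 = (4, 4, 3).
v_2 = A·v_1 = (3, 3, 3).
v_3 = A·v_2 = (0, 0, 1).

v_3 = (0, 0, 1)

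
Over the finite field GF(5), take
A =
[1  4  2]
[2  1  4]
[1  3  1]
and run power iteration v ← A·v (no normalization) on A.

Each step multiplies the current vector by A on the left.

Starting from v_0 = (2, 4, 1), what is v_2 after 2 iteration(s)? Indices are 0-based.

v_0 = (2, 4, 1).
v_1 = A·v_0 = (0, 2, 0).
v_2 = A·v_1 = (3, 2, 1).

v_2 = (3, 2, 1)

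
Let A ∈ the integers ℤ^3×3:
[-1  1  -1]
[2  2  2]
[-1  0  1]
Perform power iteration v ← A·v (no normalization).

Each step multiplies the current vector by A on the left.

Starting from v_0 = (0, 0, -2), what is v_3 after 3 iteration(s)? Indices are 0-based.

v_0 = (0, 0, -2).
v_1 = A·v_0 = (2, -4, -2).
v_2 = A·v_1 = (-4, -8, -4).
v_3 = A·v_2 = (0, -32, 0).

v_3 = (0, -32, 0)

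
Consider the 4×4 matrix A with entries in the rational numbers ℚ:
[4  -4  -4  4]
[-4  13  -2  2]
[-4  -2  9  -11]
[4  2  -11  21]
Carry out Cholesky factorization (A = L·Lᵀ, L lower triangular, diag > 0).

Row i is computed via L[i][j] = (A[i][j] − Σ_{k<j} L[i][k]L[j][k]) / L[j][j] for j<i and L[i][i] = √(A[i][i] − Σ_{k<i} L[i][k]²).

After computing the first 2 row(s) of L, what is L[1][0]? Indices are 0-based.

Step 1: L[0][0] = √(4) = 2.
  L[1][0] = (-4) / L[0][0] = -2.
Step 2: L[1][1] = √(9) = 3.

L[1][0] = -2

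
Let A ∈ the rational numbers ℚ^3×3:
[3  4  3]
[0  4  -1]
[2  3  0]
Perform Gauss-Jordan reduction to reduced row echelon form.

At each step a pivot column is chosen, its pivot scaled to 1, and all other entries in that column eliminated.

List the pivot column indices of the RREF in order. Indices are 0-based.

pivot(0,0)=3: scale R0 → (1, 4/3, 1)
  clear (2,0): R2 −= (2)R0 → (0, 1/3, -2)
pivot(1,1)=4: scale R1 → (0, 1, -1/4)
  clear (0,1): R0 −= (4/3)R1 → (1, 0, 4/3)
  clear (2,1): R2 −= (1/3)R1 → (0, 0, -23/12)
pivot(2,2)=-23/12: scale R2 → (0, 0, 1)
  clear (0,2): R0 −= (4/3)R2 → (1, 0, 0)
  clear (1,2): R1 −= (-1/4)R2 → (0, 1, 0)

pivot columns: 0, 1, 2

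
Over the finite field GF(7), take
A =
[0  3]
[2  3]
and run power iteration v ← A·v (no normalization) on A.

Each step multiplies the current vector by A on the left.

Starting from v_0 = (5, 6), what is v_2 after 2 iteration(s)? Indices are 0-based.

v_2 = (0, 1)

v_0 = (5, 6).
v_1 = A·v_0 = (4, 0).
v_2 = A·v_1 = (0, 1).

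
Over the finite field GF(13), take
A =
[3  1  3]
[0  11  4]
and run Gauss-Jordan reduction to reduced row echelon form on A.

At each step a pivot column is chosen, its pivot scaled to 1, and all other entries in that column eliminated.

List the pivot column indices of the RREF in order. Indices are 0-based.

pivot columns: 0, 1

step 1: normalize row 0 (÷3) = (1, 9, 1)
step 2: normalize row 1 (÷11) = (0, 1, 11)
  row 0: subtract 9×row1 = (1, 0, 6)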